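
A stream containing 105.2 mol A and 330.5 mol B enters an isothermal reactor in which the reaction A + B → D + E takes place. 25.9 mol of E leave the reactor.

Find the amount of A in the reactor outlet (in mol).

79.3 mol

For E: n = n₀ + 1ξ → 25.9 = 0 + 1ξ, giving ξ = 25.9 mol.
Outlet amounts (n = n₀ + ν ξ):
  A: 105.2 − 1(25.9) = 79.3
  B: 330.5 − 1(25.9) = 304.6
  D: 0 + 1(25.9) = 25.9
  E: 0 + 1(25.9) = 25.9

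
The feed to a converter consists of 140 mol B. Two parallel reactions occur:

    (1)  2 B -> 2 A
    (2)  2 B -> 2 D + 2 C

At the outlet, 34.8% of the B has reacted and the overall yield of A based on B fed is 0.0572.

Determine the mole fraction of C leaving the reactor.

0.225

Yield of A: 2ξ₁ / 140 = 0.0572 → ξ₁ = 4.004 mol.
Conversion of B: 2ξ₁ + 2ξ₂ = 0.348 × 140 = 48.72 → ξ₂ = 20.36 mol.
Outlet amounts (n = n₀ + Σ ν·ξ):
  B: 140 − 2(4.004) − 2(20.36) = 91.28
  A: 0 + 2(4.004) = 8.008
  D: 0 + 2(20.36) = 40.71
  C: 0 + 2(20.36) = 40.71
Total out = 180.7 mol; y_C = 40.71 / 180.7 = 0.2253.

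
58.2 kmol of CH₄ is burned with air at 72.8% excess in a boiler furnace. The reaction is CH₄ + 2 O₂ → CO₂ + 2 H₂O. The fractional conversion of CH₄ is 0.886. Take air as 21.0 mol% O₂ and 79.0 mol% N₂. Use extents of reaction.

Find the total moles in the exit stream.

1020 kmol

Stoichiometric O₂ = 2 × 58.2 = 116.4 kmol; O₂ fed = 116.4 × 1.728 = 201.1 kmol.
N₂ fed = 201.1 × 79/21 = 756.7 kmol.
Fuel reacted = 0.886 × 58.2 → ξ = 51.57 kmol.
Outlet (n = n₀ + ν ξ):
  CH₄: 58.2 − 1(51.57) = 6.635
  O₂: 201.1 − 2(51.57) = 98.01
  N₂: 756.7 (inert)
  CO₂: 0 + 1(51.57) = 51.57
  H₂O: 0 + 2(51.57) = 103.1
Total out = 6.635 + 98.01 + 756.7 + 51.57 + 103.1 = 1016 kmol.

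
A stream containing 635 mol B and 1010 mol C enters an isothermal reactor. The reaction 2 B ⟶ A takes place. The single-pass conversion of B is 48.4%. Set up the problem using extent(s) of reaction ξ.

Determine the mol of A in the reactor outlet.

154 mol

B reacted = 0.484 × 635 = 307.3 mol; ν_B = −2, so ξ = 307.3/2 = 153.7 mol.
Outlet amounts (n = n₀ + ν ξ):
  B: 635 − 2(153.7) = 327.7
  A: 0 + 1(153.7) = 153.7
  C: 1010 (inert)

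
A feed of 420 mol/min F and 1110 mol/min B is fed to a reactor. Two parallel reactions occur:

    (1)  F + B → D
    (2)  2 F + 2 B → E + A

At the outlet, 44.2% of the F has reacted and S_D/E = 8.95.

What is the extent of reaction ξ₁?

ξ₁ = 152 mol/min

Conversion of F: F consumed = 0.442 × 420 = 185.6 mol/min = 1ξ₁ + 2ξ₂.
Selectivity: 1ξ₁ / (1ξ₂) = 8.95 → ξ₁ = 8.95 ξ₂.
Substitute: (1·8.95 + 2) ξ₂ = 185.6 → ξ₂ = 16.95 mol/min, ξ₁ = 151.7 mol/min.
Outlet amounts (n = n₀ + Σ ν·ξ):
  F: 420 − 1(151.7) − 2(16.95) = 234.4
  B: 1110 − 1(151.7) − 2(16.95) = 924.4
  D: 0 + 1(151.7) = 151.7
  E: 0 + 1(16.95) = 16.95
  A: 0 + 1(16.95) = 16.95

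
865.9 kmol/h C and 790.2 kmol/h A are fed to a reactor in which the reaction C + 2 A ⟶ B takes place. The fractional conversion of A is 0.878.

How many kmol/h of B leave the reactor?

347 kmol/h

A reacted = 0.878 × 790.2 = 693.8 kmol/h; ν_A = −2, so ξ = 693.8/2 = 346.9 kmol/h.
Outlet amounts (n = n₀ + ν ξ):
  C: 865.9 − 1(346.9) = 519
  A: 790.2 − 2(346.9) = 96.4
  B: 0 + 1(346.9) = 346.9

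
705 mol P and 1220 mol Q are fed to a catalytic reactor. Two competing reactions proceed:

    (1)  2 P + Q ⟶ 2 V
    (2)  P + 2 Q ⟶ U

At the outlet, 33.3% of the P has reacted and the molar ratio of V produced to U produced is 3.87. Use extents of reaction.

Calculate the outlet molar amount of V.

187 mol

Conversion of P: P consumed = 0.333 × 705 = 234.8 mol = 2ξ₁ + 1ξ₂.
Selectivity: 2ξ₁ / (1ξ₂) = 3.87 → ξ₁ = 1.935 ξ₂.
Substitute: (2·1.935 + 1) ξ₂ = 234.8 → ξ₂ = 48.21 mol, ξ₁ = 93.28 mol.
Outlet amounts (n = n₀ + Σ ν·ξ):
  P: 705 − 2(93.28) − 1(48.21) = 470.2
  Q: 1220 − 1(93.28) − 2(48.21) = 1030
  V: 0 + 2(93.28) = 186.6
  U: 0 + 1(48.21) = 48.21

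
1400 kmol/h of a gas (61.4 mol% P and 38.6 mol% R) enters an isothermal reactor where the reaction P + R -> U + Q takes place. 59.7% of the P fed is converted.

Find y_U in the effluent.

P reacted = 0.597 × 859.6 = 513.2 kmol/h; ν_P = −1, so ξ = 513.2/1 = 513.2 kmol/h.
Outlet amounts (n = n₀ + ν ξ):
  P: 859.6 − 1(513.2) = 346.4
  R: 540.4 − 1(513.2) = 27.22
  U: 0 + 1(513.2) = 513.2
  Q: 0 + 1(513.2) = 513.2
Total out = 1400 kmol/h; y_U = 513.2 / 1400 = 0.3666.

0.367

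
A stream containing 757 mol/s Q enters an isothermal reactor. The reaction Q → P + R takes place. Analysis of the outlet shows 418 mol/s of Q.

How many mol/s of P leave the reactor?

339 mol/s

For Q: n = n₀ − 1ξ → 418 = 757 − 1ξ, giving ξ = 339 mol/s.
Outlet amounts (n = n₀ + ν ξ):
  Q: 757 − 1(339) = 418
  P: 0 + 1(339) = 339
  R: 0 + 1(339) = 339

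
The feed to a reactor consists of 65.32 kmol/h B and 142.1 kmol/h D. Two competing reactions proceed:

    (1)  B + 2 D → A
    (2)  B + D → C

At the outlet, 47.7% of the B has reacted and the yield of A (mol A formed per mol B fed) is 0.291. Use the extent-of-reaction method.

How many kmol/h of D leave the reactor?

Yield of A: 1ξ₁ / 65.32 = 0.291 → ξ₁ = 19.01 kmol/h.
Conversion of B: 1ξ₁ + 1ξ₂ = 0.477 × 65.32 = 31.16 → ξ₂ = 12.15 kmol/h.
Outlet amounts (n = n₀ + Σ ν·ξ):
  B: 65.32 − 1(19.01) − 1(12.15) = 34.16
  D: 142.1 − 2(19.01) − 1(12.15) = 91.93
  A: 0 + 1(19.01) = 19.01
  C: 0 + 1(12.15) = 12.15

91.9 kmol/h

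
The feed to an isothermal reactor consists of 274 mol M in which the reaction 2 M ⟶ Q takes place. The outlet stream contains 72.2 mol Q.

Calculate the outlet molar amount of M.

130 mol

For Q: n = n₀ + 1ξ → 72.2 = 0 + 1ξ, giving ξ = 72.2 mol.
Outlet amounts (n = n₀ + ν ξ):
  M: 274 − 2(72.2) = 129.6
  Q: 0 + 1(72.2) = 72.2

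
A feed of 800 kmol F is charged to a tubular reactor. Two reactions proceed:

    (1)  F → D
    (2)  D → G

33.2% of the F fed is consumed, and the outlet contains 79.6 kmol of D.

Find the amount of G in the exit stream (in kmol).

Conversion of F: F consumed = 1ξ₁ = 0.332 × 800 → ξ₁ = 265.6 kmol.
D balance: n_D = 0 + 1ξ₁ − 1ξ₂ = 79.6 → ξ₂ = (1·265.6 − 79.6)/1 = 186 kmol.
Outlet amounts (n = n₀ + Σ ν·ξ):
  F: 800 − 1(265.6) = 534.4
  D: 0 + 1(265.6) − 1(186) = 79.6
  G: 0 + 1(186) = 186

186 kmol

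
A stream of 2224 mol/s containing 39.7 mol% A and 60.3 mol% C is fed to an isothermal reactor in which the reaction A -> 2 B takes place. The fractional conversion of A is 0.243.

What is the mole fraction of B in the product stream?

0.176

A reacted = 0.243 × 882.9 = 214.6 mol/s; ν_A = −1, so ξ = 214.6/1 = 214.6 mol/s.
Outlet amounts (n = n₀ + ν ξ):
  A: 882.9 − 1(214.6) = 668.4
  B: 0 + 2(214.6) = 429.1
  C: 1341 (inert)
Total out = 2439 mol/s; y_B = 429.1 / 2439 = 0.176.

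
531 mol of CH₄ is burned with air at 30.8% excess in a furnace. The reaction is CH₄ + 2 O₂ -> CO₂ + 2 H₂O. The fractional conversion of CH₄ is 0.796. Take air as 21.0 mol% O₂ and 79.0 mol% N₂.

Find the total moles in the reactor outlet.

7150 mol

Stoichiometric O₂ = 2 × 531 = 1062 mol; O₂ fed = 1062 × 1.308 = 1389 mol.
N₂ fed = 1389 × 79/21 = 5226 mol.
Fuel reacted = 0.796 × 531 → ξ = 422.7 mol.
Outlet (n = n₀ + ν ξ):
  CH₄: 531 − 1(422.7) = 108.3
  O₂: 1389 − 2(422.7) = 543.7
  N₂: 5226 (inert)
  CO₂: 0 + 1(422.7) = 422.7
  H₂O: 0 + 2(422.7) = 845.4
Total out = 108.3 + 543.7 + 5226 + 422.7 + 845.4 = 7146 mol.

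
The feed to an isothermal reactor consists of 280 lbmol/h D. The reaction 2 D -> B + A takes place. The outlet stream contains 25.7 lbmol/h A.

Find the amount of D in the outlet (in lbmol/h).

For A: n = n₀ + 1ξ → 25.7 = 0 + 1ξ, giving ξ = 25.7 lbmol/h.
Outlet amounts (n = n₀ + ν ξ):
  D: 280 − 2(25.7) = 228.6
  B: 0 + 1(25.7) = 25.7
  A: 0 + 1(25.7) = 25.7

229 lbmol/h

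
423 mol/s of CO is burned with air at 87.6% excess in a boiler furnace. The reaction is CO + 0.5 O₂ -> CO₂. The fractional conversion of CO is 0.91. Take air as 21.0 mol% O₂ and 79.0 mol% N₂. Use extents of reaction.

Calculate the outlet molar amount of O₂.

Stoichiometric O₂ = 0.5 × 423 = 211.5 mol/s; O₂ fed = 211.5 × 1.876 = 396.8 mol/s.
N₂ fed = 396.8 × 79/21 = 1493 mol/s.
Fuel reacted = 0.91 × 423 → ξ = 384.9 mol/s.
Outlet (n = n₀ + ν ξ):
  CO: 423 − 1(384.9) = 38.07
  O₂: 396.8 − 0.5(384.9) = 204.3
  N₂: 1493 (inert)
  CO₂: 0 + 1(384.9) = 384.9

204 mol/s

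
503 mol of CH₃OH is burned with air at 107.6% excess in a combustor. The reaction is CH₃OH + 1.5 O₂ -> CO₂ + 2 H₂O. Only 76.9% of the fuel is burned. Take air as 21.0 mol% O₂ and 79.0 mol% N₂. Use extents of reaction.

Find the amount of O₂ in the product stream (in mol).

986 mol

Stoichiometric O₂ = 1.5 × 503 = 754.5 mol; O₂ fed = 754.5 × 2.076 = 1566 mol.
N₂ fed = 1566 × 79/21 = 5892 mol.
Fuel reacted = 0.769 × 503 → ξ = 386.8 mol.
Outlet (n = n₀ + ν ξ):
  CH₃OH: 503 − 1(386.8) = 116.2
  O₂: 1566 − 1.5(386.8) = 986.1
  N₂: 5892 (inert)
  CO₂: 0 + 1(386.8) = 386.8
  H₂O: 0 + 2(386.8) = 773.6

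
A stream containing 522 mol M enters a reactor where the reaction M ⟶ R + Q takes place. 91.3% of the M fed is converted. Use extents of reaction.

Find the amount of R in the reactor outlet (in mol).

477 mol

M reacted = 0.913 × 522 = 476.6 mol; ν_M = −1, so ξ = 476.6/1 = 476.6 mol.
Outlet amounts (n = n₀ + ν ξ):
  M: 522 − 1(476.6) = 45.41
  R: 0 + 1(476.6) = 476.6
  Q: 0 + 1(476.6) = 476.6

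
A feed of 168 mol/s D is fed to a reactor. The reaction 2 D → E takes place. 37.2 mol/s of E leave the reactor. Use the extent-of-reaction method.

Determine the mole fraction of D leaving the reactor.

For E: n = n₀ + 1ξ → 37.2 = 0 + 1ξ, giving ξ = 37.2 mol/s.
Outlet amounts (n = n₀ + ν ξ):
  D: 168 − 2(37.2) = 93.6
  E: 0 + 1(37.2) = 37.2
Total out = 130.8 mol/s; y_D = 93.6 / 130.8 = 0.7156.

0.716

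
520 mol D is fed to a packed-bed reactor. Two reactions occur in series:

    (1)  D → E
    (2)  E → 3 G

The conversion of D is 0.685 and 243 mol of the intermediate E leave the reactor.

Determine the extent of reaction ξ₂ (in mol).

Conversion of D: D consumed = 1ξ₁ = 0.685 × 520 → ξ₁ = 356.2 mol.
E balance: n_E = 0 + 1ξ₁ − 1ξ₂ = 243 → ξ₂ = (1·356.2 − 243)/1 = 113.2 mol.
Outlet amounts (n = n₀ + Σ ν·ξ):
  D: 520 − 1(356.2) = 163.8
  E: 0 + 1(356.2) − 1(113.2) = 243
  G: 0 + 3(113.2) = 339.6

ξ₂ = 113 mol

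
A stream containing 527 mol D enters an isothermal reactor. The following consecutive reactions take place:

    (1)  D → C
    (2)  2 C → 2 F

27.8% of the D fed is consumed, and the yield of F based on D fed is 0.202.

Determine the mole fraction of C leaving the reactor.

Conversion of D: D consumed = 1ξ₁ = 0.278 × 527 → ξ₁ = 146.5 mol.
Yield of F: 2ξ₂ / 527 = 0.202 → ξ₂ = 53.23 mol.
Outlet amounts (n = n₀ + Σ ν·ξ):
  D: 527 − 1(146.5) = 380.5
  C: 0 + 1(146.5) − 2(53.23) = 40.05
  F: 0 + 2(53.23) = 106.5
Total out = 527 mol; y_C = 40.05 / 527 = 0.076.

0.076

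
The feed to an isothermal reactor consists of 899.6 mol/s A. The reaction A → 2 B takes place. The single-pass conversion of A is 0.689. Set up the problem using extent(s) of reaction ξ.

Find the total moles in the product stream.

A reacted = 0.689 × 899.6 = 619.8 mol/s; ν_A = −1, so ξ = 619.8/1 = 619.8 mol/s.
Outlet amounts (n = n₀ + ν ξ):
  A: 899.6 − 1(619.8) = 279.8
  B: 0 + 2(619.8) = 1240
Total out = 279.8 + 1240 = 1519 mol/s.

1520 mol/s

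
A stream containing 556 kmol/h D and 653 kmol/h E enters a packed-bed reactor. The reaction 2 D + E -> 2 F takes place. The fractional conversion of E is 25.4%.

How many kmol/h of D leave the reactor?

E reacted = 0.254 × 653 = 165.9 kmol/h; ν_E = −1, so ξ = 165.9/1 = 165.9 kmol/h.
Outlet amounts (n = n₀ + ν ξ):
  D: 556 − 2(165.9) = 224.3
  E: 653 − 1(165.9) = 487.1
  F: 0 + 2(165.9) = 331.7

224 kmol/h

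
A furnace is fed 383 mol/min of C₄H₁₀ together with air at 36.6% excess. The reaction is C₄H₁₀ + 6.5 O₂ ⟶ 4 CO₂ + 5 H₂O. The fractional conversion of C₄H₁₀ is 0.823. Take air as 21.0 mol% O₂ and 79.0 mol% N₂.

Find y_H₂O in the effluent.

Stoichiometric O₂ = 6.5 × 383 = 2490 mol/min; O₂ fed = 2490 × 1.366 = 3401 mol/min.
N₂ fed = 3401 × 79/21 = 12790 mol/min.
Fuel reacted = 0.823 × 383 → ξ = 315.2 mol/min.
Outlet (n = n₀ + ν ξ):
  C₄H₁₀: 383 − 1(315.2) = 67.79
  O₂: 3401 − 6.5(315.2) = 1352
  N₂: 12790 (inert)
  CO₂: 0 + 4(315.2) = 1261
  H₂O: 0 + 5(315.2) = 1576
Total out = 17050 mol/min; y_H₂O = 1576 / 17050 = 0.09244.

0.0924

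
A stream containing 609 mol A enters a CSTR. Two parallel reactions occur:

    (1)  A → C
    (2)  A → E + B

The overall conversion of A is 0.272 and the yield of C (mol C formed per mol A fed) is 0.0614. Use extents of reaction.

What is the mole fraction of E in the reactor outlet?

0.174

Yield of C: 1ξ₁ / 609 = 0.0614 → ξ₁ = 37.39 mol.
Conversion of A: 1ξ₁ + 1ξ₂ = 0.272 × 609 = 165.6 → ξ₂ = 128.3 mol.
Outlet amounts (n = n₀ + Σ ν·ξ):
  A: 609 − 1(37.39) − 1(128.3) = 443.4
  C: 0 + 1(37.39) = 37.39
  E: 0 + 1(128.3) = 128.3
  B: 0 + 1(128.3) = 128.3
Total out = 737.3 mol; y_E = 128.3 / 737.3 = 0.174.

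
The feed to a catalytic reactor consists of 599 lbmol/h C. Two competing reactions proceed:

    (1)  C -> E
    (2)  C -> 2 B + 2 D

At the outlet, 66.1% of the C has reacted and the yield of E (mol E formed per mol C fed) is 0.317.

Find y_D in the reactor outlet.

Yield of E: 1ξ₁ / 599 = 0.317 → ξ₁ = 189.9 lbmol/h.
Conversion of C: 1ξ₁ + 1ξ₂ = 0.661 × 599 = 395.9 → ξ₂ = 206.1 lbmol/h.
Outlet amounts (n = n₀ + Σ ν·ξ):
  C: 599 − 1(189.9) − 1(206.1) = 203.1
  E: 0 + 1(189.9) = 189.9
  B: 0 + 2(206.1) = 412.1
  D: 0 + 2(206.1) = 412.1
Total out = 1217 lbmol/h; y_D = 412.1 / 1217 = 0.3386.

0.339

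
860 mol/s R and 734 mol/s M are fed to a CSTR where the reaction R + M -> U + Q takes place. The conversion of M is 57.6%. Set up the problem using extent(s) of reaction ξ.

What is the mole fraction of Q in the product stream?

M reacted = 0.576 × 734 = 422.8 mol/s; ν_M = −1, so ξ = 422.8/1 = 422.8 mol/s.
Outlet amounts (n = n₀ + ν ξ):
  R: 860 − 1(422.8) = 437.2
  M: 734 − 1(422.8) = 311.2
  U: 0 + 1(422.8) = 422.8
  Q: 0 + 1(422.8) = 422.8
Total out = 1594 mol/s; y_Q = 422.8 / 1594 = 0.2652.

0.265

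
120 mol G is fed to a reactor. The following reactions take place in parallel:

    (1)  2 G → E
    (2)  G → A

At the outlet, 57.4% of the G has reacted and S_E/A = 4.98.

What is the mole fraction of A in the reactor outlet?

0.0709

Conversion of G: G consumed = 0.574 × 120 = 68.88 mol = 2ξ₁ + 1ξ₂.
Selectivity: 1ξ₁ / (1ξ₂) = 4.98 → ξ₁ = 4.98 ξ₂.
Substitute: (2·4.98 + 1) ξ₂ = 68.88 → ξ₂ = 6.285 mol, ξ₁ = 31.3 mol.
Outlet amounts (n = n₀ + Σ ν·ξ):
  G: 120 − 2(31.3) − 1(6.285) = 51.12
  E: 0 + 1(31.3) = 31.3
  A: 0 + 1(6.285) = 6.285
Total out = 88.7 mol; y_A = 6.285 / 88.7 = 0.07085.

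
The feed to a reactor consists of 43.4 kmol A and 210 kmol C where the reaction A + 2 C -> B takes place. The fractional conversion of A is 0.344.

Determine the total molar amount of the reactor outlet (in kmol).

A reacted = 0.344 × 43.4 = 14.93 kmol; ν_A = −1, so ξ = 14.93/1 = 14.93 kmol.
Outlet amounts (n = n₀ + ν ξ):
  A: 43.4 − 1(14.93) = 28.47
  C: 210 − 2(14.93) = 180.1
  B: 0 + 1(14.93) = 14.93
Total out = 28.47 + 180.1 + 14.93 = 223.5 kmol.

224 kmol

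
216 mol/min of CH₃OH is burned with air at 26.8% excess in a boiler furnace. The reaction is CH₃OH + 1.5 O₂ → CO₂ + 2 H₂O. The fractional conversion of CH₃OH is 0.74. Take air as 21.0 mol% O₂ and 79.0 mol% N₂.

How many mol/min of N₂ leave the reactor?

Stoichiometric O₂ = 1.5 × 216 = 324 mol/min; O₂ fed = 324 × 1.268 = 410.8 mol/min.
N₂ fed = 410.8 × 79/21 = 1546 mol/min.
Fuel reacted = 0.74 × 216 → ξ = 159.8 mol/min.
Outlet (n = n₀ + ν ξ):
  CH₃OH: 216 − 1(159.8) = 56.16
  O₂: 410.8 − 1.5(159.8) = 171.1
  N₂: 1546 (inert)
  CO₂: 0 + 1(159.8) = 159.8
  H₂O: 0 + 2(159.8) = 319.7

1550 mol/min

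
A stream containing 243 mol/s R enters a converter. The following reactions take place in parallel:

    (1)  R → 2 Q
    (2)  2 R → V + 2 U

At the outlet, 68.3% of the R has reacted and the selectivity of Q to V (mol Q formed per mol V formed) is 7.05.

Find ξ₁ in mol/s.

Conversion of R: R consumed = 0.683 × 243 = 166 mol/s = 1ξ₁ + 2ξ₂.
Selectivity: 2ξ₁ / (1ξ₂) = 7.05 → ξ₁ = 3.525 ξ₂.
Substitute: (1·3.525 + 2) ξ₂ = 166 → ξ₂ = 30.04 mol/s, ξ₁ = 105.9 mol/s.
Outlet amounts (n = n₀ + Σ ν·ξ):
  R: 243 − 1(105.9) − 2(30.04) = 77.03
  Q: 0 + 2(105.9) = 211.8
  V: 0 + 1(30.04) = 30.04
  U: 0 + 2(30.04) = 60.08

ξ₁ = 106 mol/s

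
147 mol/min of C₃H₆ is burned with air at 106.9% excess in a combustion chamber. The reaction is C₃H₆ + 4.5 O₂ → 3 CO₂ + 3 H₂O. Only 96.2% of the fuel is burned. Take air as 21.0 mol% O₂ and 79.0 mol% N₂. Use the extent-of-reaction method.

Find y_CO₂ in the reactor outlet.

0.063

Stoichiometric O₂ = 4.5 × 147 = 661.5 mol/min; O₂ fed = 661.5 × 2.069 = 1369 mol/min.
N₂ fed = 1369 × 79/21 = 5149 mol/min.
Fuel reacted = 0.962 × 147 → ξ = 141.4 mol/min.
Outlet (n = n₀ + ν ξ):
  C₃H₆: 147 − 1(141.4) = 5.586
  O₂: 1369 − 4.5(141.4) = 732.3
  N₂: 5149 (inert)
  CO₂: 0 + 3(141.4) = 424.2
  H₂O: 0 + 3(141.4) = 424.2
Total out = 6735 mol/min; y_CO₂ = 424.2 / 6735 = 0.06299.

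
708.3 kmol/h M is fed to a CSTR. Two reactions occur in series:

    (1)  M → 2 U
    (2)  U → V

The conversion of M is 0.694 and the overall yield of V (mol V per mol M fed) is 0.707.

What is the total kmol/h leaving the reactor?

Conversion of M: M consumed = 1ξ₁ = 0.694 × 708.3 → ξ₁ = 491.6 kmol/h.
Yield of V: 1ξ₂ / 708.3 = 0.707 → ξ₂ = 500.8 kmol/h.
Outlet amounts (n = n₀ + Σ ν·ξ):
  M: 708.3 − 1(491.6) = 216.7
  U: 0 + 2(491.6) − 1(500.8) = 482.4
  V: 0 + 1(500.8) = 500.8
Total out = 216.7 + 482.4 + 500.8 = 1200 kmol/h.

1200 kmol/h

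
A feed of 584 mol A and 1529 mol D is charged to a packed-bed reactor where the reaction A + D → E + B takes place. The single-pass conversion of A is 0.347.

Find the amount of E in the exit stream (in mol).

A reacted = 0.347 × 584 = 202.6 mol; ν_A = −1, so ξ = 202.6/1 = 202.6 mol.
Outlet amounts (n = n₀ + ν ξ):
  A: 584 − 1(202.6) = 381.4
  D: 1529 − 1(202.6) = 1326
  E: 0 + 1(202.6) = 202.6
  B: 0 + 1(202.6) = 202.6

203 mol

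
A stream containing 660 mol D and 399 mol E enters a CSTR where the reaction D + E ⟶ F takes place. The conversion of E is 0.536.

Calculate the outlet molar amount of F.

E reacted = 0.536 × 399 = 213.9 mol; ν_E = −1, so ξ = 213.9/1 = 213.9 mol.
Outlet amounts (n = n₀ + ν ξ):
  D: 660 − 1(213.9) = 446.1
  E: 399 − 1(213.9) = 185.1
  F: 0 + 1(213.9) = 213.9

214 mol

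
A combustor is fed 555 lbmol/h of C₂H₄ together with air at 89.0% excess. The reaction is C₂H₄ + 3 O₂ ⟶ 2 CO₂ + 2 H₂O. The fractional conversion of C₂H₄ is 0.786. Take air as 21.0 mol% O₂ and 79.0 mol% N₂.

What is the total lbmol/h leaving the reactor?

Stoichiometric O₂ = 3 × 555 = 1665 lbmol/h; O₂ fed = 1665 × 1.890 = 3147 lbmol/h.
N₂ fed = 3147 × 79/21 = 11840 lbmol/h.
Fuel reacted = 0.786 × 555 → ξ = 436.2 lbmol/h.
Outlet (n = n₀ + ν ξ):
  C₂H₄: 555 − 1(436.2) = 118.8
  O₂: 3147 − 3(436.2) = 1838
  N₂: 11840 (inert)
  CO₂: 0 + 2(436.2) = 872.5
  H₂O: 0 + 2(436.2) = 872.5
Total out = 118.8 + 1838 + 11840 + 872.5 + 872.5 = 15540 lbmol/h.

15500 lbmol/h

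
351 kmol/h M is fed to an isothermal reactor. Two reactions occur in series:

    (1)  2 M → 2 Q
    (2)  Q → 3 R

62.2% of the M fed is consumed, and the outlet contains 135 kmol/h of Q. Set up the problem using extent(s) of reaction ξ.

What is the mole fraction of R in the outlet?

Conversion of M: M consumed = 2ξ₁ = 0.622 × 351 → ξ₁ = 109.2 kmol/h.
Q balance: n_Q = 0 + 2ξ₁ − 1ξ₂ = 135 → ξ₂ = (2·109.2 − 135)/1 = 83.32 kmol/h.
Outlet amounts (n = n₀ + Σ ν·ξ):
  M: 351 − 2(109.2) = 132.7
  Q: 0 + 2(109.2) − 1(83.32) = 135
  R: 0 + 3(83.32) = 250
Total out = 517.6 kmol/h; y_R = 250 / 517.6 = 0.4829.

0.483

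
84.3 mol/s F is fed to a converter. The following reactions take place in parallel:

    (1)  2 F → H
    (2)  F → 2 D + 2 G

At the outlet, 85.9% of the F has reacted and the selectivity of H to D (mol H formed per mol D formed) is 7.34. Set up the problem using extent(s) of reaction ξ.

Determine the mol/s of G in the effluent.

Conversion of F: F consumed = 0.859 × 84.3 = 72.41 mol/s = 2ξ₁ + 1ξ₂.
Selectivity: 1ξ₁ / (2ξ₂) = 7.34 → ξ₁ = 14.68 ξ₂.
Substitute: (2·14.68 + 1) ξ₂ = 72.41 → ξ₂ = 2.385 mol/s, ξ₁ = 35.01 mol/s.
Outlet amounts (n = n₀ + Σ ν·ξ):
  F: 84.3 − 2(35.01) − 1(2.385) = 11.89
  H: 0 + 1(35.01) = 35.01
  D: 0 + 2(2.385) = 4.77
  G: 0 + 2(2.385) = 4.77

4.77 mol/s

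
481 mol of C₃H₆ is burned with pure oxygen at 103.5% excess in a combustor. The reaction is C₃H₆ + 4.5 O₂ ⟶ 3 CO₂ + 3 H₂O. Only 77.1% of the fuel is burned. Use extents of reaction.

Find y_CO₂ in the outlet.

Stoichiometric O₂ = 4.5 × 481 = 2164 mol; O₂ fed = 2164 × 2.035 = 4405 mol.
Fuel reacted = 0.771 × 481 → ξ = 370.9 mol.
Outlet (n = n₀ + ν ξ):
  C₃H₆: 481 − 1(370.9) = 110.1
  O₂: 4405 − 4.5(370.9) = 2736
  CO₂: 0 + 3(370.9) = 1113
  H₂O: 0 + 3(370.9) = 1113
Total out = 5071 mol; y_CO₂ = 1113 / 5071 = 0.2194.

0.219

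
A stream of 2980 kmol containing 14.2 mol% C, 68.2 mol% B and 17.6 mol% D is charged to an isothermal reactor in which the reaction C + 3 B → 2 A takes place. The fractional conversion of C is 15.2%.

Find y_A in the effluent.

C reacted = 0.152 × 423.2 = 64.32 kmol; ν_C = −1, so ξ = 64.32/1 = 64.32 kmol.
Outlet amounts (n = n₀ + ν ξ):
  C: 423.2 − 1(64.32) = 358.8
  B: 2032 − 3(64.32) = 1839
  A: 0 + 2(64.32) = 128.6
  D: 524.5 (inert)
Total out = 2851 kmol; y_A = 128.6 / 2851 = 0.04512.

0.0451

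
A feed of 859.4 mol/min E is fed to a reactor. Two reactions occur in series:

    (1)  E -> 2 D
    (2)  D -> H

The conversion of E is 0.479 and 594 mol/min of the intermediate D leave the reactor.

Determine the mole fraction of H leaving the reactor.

0.18

Conversion of E: E consumed = 1ξ₁ = 0.479 × 859.4 → ξ₁ = 411.7 mol/min.
D balance: n_D = 0 + 2ξ₁ − 1ξ₂ = 594 → ξ₂ = (2·411.7 − 594)/1 = 229.3 mol/min.
Outlet amounts (n = n₀ + Σ ν·ξ):
  E: 859.4 − 1(411.7) = 447.7
  D: 0 + 2(411.7) − 1(229.3) = 594
  H: 0 + 1(229.3) = 229.3
Total out = 1271 mol/min; y_H = 229.3 / 1271 = 0.1804.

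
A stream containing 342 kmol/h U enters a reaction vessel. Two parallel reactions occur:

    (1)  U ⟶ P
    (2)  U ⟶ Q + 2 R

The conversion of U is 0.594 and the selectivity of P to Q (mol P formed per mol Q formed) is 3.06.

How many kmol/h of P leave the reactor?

153 kmol/h

Conversion of U: U consumed = 0.594 × 342 = 203.1 kmol/h = 1ξ₁ + 1ξ₂.
Selectivity: 1ξ₁ / (1ξ₂) = 3.06 → ξ₁ = 3.06 ξ₂.
Substitute: (1·3.06 + 1) ξ₂ = 203.1 → ξ₂ = 50.04 kmol/h, ξ₁ = 153.1 kmol/h.
Outlet amounts (n = n₀ + Σ ν·ξ):
  U: 342 − 1(153.1) − 1(50.04) = 138.9
  P: 0 + 1(153.1) = 153.1
  Q: 0 + 1(50.04) = 50.04
  R: 0 + 2(50.04) = 100.1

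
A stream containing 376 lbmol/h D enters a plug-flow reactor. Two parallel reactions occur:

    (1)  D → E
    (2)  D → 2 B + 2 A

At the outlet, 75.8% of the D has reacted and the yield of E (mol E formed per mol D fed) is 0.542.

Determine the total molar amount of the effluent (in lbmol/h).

Yield of E: 1ξ₁ / 376 = 0.542 → ξ₁ = 203.8 lbmol/h.
Conversion of D: 1ξ₁ + 1ξ₂ = 0.758 × 376 = 285 → ξ₂ = 81.22 lbmol/h.
Outlet amounts (n = n₀ + Σ ν·ξ):
  D: 376 − 1(203.8) − 1(81.22) = 90.99
  E: 0 + 1(203.8) = 203.8
  B: 0 + 2(81.22) = 162.4
  A: 0 + 2(81.22) = 162.4
Total out = 90.99 + 203.8 + 162.4 + 162.4 = 619.6 lbmol/h.

620 lbmol/h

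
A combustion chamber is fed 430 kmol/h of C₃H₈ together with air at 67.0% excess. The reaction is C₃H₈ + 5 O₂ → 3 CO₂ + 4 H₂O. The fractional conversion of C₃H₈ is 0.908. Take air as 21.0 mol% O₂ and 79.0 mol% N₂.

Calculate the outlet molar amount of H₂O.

Stoichiometric O₂ = 5 × 430 = 2150 kmol/h; O₂ fed = 2150 × 1.670 = 3590 kmol/h.
N₂ fed = 3590 × 79/21 = 13510 kmol/h.
Fuel reacted = 0.908 × 430 → ξ = 390.4 kmol/h.
Outlet (n = n₀ + ν ξ):
  C₃H₈: 430 − 1(390.4) = 39.56
  O₂: 3590 − 5(390.4) = 1638
  N₂: 13510 (inert)
  CO₂: 0 + 3(390.4) = 1171
  H₂O: 0 + 4(390.4) = 1562

1560 kmol/h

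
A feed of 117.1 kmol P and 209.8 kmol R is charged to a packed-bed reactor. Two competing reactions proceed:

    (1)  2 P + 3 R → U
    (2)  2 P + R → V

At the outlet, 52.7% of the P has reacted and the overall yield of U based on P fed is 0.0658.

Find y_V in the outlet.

Yield of U: 1ξ₁ / 117.1 = 0.0658 → ξ₁ = 7.705 kmol.
Conversion of P: 2ξ₁ + 2ξ₂ = 0.527 × 117.1 = 61.71 → ξ₂ = 23.15 kmol.
Outlet amounts (n = n₀ + Σ ν·ξ):
  P: 117.1 − 2(7.705) − 2(23.15) = 55.39
  R: 209.8 − 3(7.705) − 1(23.15) = 163.5
  U: 0 + 1(7.705) = 7.705
  V: 0 + 1(23.15) = 23.15
Total out = 249.8 kmol; y_V = 23.15 / 249.8 = 0.09269.

0.0927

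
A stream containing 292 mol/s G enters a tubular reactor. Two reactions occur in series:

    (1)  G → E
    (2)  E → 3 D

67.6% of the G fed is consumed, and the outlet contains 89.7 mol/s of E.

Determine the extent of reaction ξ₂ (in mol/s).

Conversion of G: G consumed = 1ξ₁ = 0.676 × 292 → ξ₁ = 197.4 mol/s.
E balance: n_E = 0 + 1ξ₁ − 1ξ₂ = 89.7 → ξ₂ = (1·197.4 − 89.7)/1 = 107.7 mol/s.
Outlet amounts (n = n₀ + Σ ν·ξ):
  G: 292 − 1(197.4) = 94.61
  E: 0 + 1(197.4) − 1(107.7) = 89.7
  D: 0 + 3(107.7) = 323.1

ξ₂ = 108 mol/s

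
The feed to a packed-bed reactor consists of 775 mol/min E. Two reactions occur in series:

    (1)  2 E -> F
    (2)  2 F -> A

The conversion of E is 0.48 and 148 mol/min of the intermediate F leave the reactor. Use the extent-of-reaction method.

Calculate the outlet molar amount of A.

Conversion of E: E consumed = 2ξ₁ = 0.48 × 775 → ξ₁ = 186 mol/min.
F balance: n_F = 0 + 1ξ₁ − 2ξ₂ = 148 → ξ₂ = (1·186 − 148)/2 = 19 mol/min.
Outlet amounts (n = n₀ + Σ ν·ξ):
  E: 775 − 2(186) = 403
  F: 0 + 1(186) − 2(19) = 148
  A: 0 + 1(19) = 19

19 mol/min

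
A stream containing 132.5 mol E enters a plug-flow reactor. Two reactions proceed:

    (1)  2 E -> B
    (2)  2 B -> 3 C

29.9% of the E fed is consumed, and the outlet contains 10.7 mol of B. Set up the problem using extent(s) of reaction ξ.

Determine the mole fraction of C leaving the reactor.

0.117

Conversion of E: E consumed = 2ξ₁ = 0.299 × 132.5 → ξ₁ = 19.81 mol.
B balance: n_B = 0 + 1ξ₁ − 2ξ₂ = 10.7 → ξ₂ = (1·19.81 − 10.7)/2 = 4.554 mol.
Outlet amounts (n = n₀ + Σ ν·ξ):
  E: 132.5 − 2(19.81) = 92.88
  B: 0 + 1(19.81) − 2(4.554) = 10.7
  C: 0 + 3(4.554) = 13.66
Total out = 117.2 mol; y_C = 13.66 / 117.2 = 0.1165.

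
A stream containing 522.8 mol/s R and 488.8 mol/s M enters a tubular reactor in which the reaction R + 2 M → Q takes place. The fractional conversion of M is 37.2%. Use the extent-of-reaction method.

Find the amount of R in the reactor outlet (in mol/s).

M reacted = 0.372 × 488.8 = 181.8 mol/s; ν_M = −2, so ξ = 181.8/2 = 90.92 mol/s.
Outlet amounts (n = n₀ + ν ξ):
  R: 522.8 − 1(90.92) = 431.9
  M: 488.8 − 2(90.92) = 307
  Q: 0 + 1(90.92) = 90.92

432 mol/s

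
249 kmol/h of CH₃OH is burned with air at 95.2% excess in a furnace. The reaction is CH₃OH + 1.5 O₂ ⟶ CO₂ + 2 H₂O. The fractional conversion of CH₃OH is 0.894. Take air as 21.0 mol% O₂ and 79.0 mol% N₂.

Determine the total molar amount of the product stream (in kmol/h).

3830 kmol/h

Stoichiometric O₂ = 1.5 × 249 = 373.5 kmol/h; O₂ fed = 373.5 × 1.952 = 729.1 kmol/h.
N₂ fed = 729.1 × 79/21 = 2743 kmol/h.
Fuel reacted = 0.894 × 249 → ξ = 222.6 kmol/h.
Outlet (n = n₀ + ν ξ):
  CH₃OH: 249 − 1(222.6) = 26.39
  O₂: 729.1 − 1.5(222.6) = 395.2
  N₂: 2743 (inert)
  CO₂: 0 + 1(222.6) = 222.6
  H₂O: 0 + 2(222.6) = 445.2
Total out = 26.39 + 395.2 + 2743 + 222.6 + 445.2 = 3832 kmol/h.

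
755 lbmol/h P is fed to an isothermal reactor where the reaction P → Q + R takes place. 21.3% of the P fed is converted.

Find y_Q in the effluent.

0.176

P reacted = 0.213 × 755 = 160.8 lbmol/h; ν_P = −1, so ξ = 160.8/1 = 160.8 lbmol/h.
Outlet amounts (n = n₀ + ν ξ):
  P: 755 − 1(160.8) = 594.2
  Q: 0 + 1(160.8) = 160.8
  R: 0 + 1(160.8) = 160.8
Total out = 915.8 lbmol/h; y_Q = 160.8 / 915.8 = 0.1756.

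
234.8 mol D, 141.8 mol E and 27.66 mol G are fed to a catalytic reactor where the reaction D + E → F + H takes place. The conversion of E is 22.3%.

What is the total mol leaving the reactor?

404 mol

E reacted = 0.223 × 141.8 = 31.62 mol; ν_E = −1, so ξ = 31.62/1 = 31.62 mol.
Outlet amounts (n = n₀ + ν ξ):
  D: 234.8 − 1(31.62) = 203.2
  E: 141.8 − 1(31.62) = 110.2
  F: 0 + 1(31.62) = 31.62
  H: 0 + 1(31.62) = 31.62
  G: 27.66 (inert)
Total out = 203.2 + 110.2 + 31.62 + 31.62 + 27.66 = 404.3 mol.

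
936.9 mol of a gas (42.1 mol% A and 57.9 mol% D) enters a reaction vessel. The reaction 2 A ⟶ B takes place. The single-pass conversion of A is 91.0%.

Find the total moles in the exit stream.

A reacted = 0.91 × 394.4 = 358.9 mol; ν_A = −2, so ξ = 358.9/2 = 179.5 mol.
Outlet amounts (n = n₀ + ν ξ):
  A: 394.4 − 2(179.5) = 35.5
  B: 0 + 1(179.5) = 179.5
  D: 542.5 (inert)
Total out = 35.5 + 179.5 + 542.5 = 757.4 mol.

757 mol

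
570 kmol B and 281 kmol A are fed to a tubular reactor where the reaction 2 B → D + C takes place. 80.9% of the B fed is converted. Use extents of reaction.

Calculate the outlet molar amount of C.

B reacted = 0.809 × 570 = 461.1 kmol; ν_B = −2, so ξ = 461.1/2 = 230.6 kmol.
Outlet amounts (n = n₀ + ν ξ):
  B: 570 − 2(230.6) = 108.9
  D: 0 + 1(230.6) = 230.6
  C: 0 + 1(230.6) = 230.6
  A: 281 (inert)

231 kmol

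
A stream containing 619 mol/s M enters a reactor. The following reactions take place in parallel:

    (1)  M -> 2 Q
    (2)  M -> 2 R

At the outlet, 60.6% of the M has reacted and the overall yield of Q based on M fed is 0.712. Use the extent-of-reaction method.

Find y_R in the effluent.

0.311

Yield of Q: 2ξ₁ / 619 = 0.712 → ξ₁ = 220.4 mol/s.
Conversion of M: 1ξ₁ + 1ξ₂ = 0.606 × 619 = 375.1 → ξ₂ = 154.8 mol/s.
Outlet amounts (n = n₀ + Σ ν·ξ):
  M: 619 − 1(220.4) − 1(154.8) = 243.9
  Q: 0 + 2(220.4) = 440.7
  R: 0 + 2(154.8) = 309.5
Total out = 994.1 mol/s; y_R = 309.5 / 994.1 = 0.3113.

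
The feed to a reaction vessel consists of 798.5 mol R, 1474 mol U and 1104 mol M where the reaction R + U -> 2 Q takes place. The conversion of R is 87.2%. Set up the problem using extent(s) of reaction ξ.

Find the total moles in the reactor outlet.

R reacted = 0.872 × 798.5 = 696.3 mol; ν_R = −1, so ξ = 696.3/1 = 696.3 mol.
Outlet amounts (n = n₀ + ν ξ):
  R: 798.5 − 1(696.3) = 102.2
  U: 1474 − 1(696.3) = 777.7
  Q: 0 + 2(696.3) = 1393
  M: 1104 (inert)
Total out = 102.2 + 777.7 + 1393 + 1104 = 3376 mol.

3380 mol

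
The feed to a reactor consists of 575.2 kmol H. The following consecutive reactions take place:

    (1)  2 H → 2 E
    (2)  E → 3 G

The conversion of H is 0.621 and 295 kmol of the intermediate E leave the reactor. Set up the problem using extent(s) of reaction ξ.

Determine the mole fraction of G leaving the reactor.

Conversion of H: H consumed = 2ξ₁ = 0.621 × 575.2 → ξ₁ = 178.6 kmol.
E balance: n_E = 0 + 2ξ₁ − 1ξ₂ = 295 → ξ₂ = (2·178.6 − 295)/1 = 62.2 kmol.
Outlet amounts (n = n₀ + Σ ν·ξ):
  H: 575.2 − 2(178.6) = 218
  E: 0 + 2(178.6) − 1(62.2) = 295
  G: 0 + 3(62.2) = 186.6
Total out = 699.6 kmol; y_G = 186.6 / 699.6 = 0.2667.

0.267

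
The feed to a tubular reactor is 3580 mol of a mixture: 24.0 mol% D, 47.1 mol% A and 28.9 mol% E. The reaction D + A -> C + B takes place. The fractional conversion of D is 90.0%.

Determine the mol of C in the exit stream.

773 mol

D reacted = 0.9 × 859.2 = 773.3 mol; ν_D = −1, so ξ = 773.3/1 = 773.3 mol.
Outlet amounts (n = n₀ + ν ξ):
  D: 859.2 − 1(773.3) = 85.92
  A: 1686 − 1(773.3) = 912.9
  C: 0 + 1(773.3) = 773.3
  B: 0 + 1(773.3) = 773.3
  E: 1035 (inert)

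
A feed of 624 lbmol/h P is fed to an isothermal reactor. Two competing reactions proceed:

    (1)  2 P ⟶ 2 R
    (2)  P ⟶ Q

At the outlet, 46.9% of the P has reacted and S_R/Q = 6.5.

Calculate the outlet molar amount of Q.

Conversion of P: P consumed = 0.469 × 624 = 292.7 lbmol/h = 2ξ₁ + 1ξ₂.
Selectivity: 2ξ₁ / (1ξ₂) = 6.5 → ξ₁ = 3.25 ξ₂.
Substitute: (2·3.25 + 1) ξ₂ = 292.7 → ξ₂ = 39.02 lbmol/h, ξ₁ = 126.8 lbmol/h.
Outlet amounts (n = n₀ + Σ ν·ξ):
  P: 624 − 2(126.8) − 1(39.02) = 331.3
  R: 0 + 2(126.8) = 253.6
  Q: 0 + 1(39.02) = 39.02

39 lbmol/h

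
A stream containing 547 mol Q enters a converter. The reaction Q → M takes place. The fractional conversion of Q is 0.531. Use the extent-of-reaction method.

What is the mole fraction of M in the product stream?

0.531

Q reacted = 0.531 × 547 = 290.5 mol; ν_Q = −1, so ξ = 290.5/1 = 290.5 mol.
Outlet amounts (n = n₀ + ν ξ):
  Q: 547 − 1(290.5) = 256.5
  M: 0 + 1(290.5) = 290.5
Total out = 547 mol; y_M = 290.5 / 547 = 0.531.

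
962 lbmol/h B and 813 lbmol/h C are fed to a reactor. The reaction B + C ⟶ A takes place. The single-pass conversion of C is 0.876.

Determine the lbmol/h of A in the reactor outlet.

712 lbmol/h

C reacted = 0.876 × 813 = 712.2 lbmol/h; ν_C = −1, so ξ = 712.2/1 = 712.2 lbmol/h.
Outlet amounts (n = n₀ + ν ξ):
  B: 962 − 1(712.2) = 249.8
  C: 813 − 1(712.2) = 100.8
  A: 0 + 1(712.2) = 712.2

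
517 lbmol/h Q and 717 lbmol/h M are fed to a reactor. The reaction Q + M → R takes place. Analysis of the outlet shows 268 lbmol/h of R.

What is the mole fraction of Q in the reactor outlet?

For R: n = n₀ + 1ξ → 268 = 0 + 1ξ, giving ξ = 268 lbmol/h.
Outlet amounts (n = n₀ + ν ξ):
  Q: 517 − 1(268) = 249
  M: 717 − 1(268) = 449
  R: 0 + 1(268) = 268
Total out = 966 lbmol/h; y_Q = 249 / 966 = 0.2578.

0.258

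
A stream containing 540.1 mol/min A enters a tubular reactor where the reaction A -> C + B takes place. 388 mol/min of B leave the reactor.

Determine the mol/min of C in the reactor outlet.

For B: n = n₀ + 1ξ → 388 = 0 + 1ξ, giving ξ = 388 mol/min.
Outlet amounts (n = n₀ + ν ξ):
  A: 540.1 − 1(388) = 152.1
  C: 0 + 1(388) = 388
  B: 0 + 1(388) = 388

388 mol/min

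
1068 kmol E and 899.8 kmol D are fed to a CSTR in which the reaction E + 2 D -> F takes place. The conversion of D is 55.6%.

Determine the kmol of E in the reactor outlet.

818 kmol

D reacted = 0.556 × 899.8 = 500.3 kmol; ν_D = −2, so ξ = 500.3/2 = 250.1 kmol.
Outlet amounts (n = n₀ + ν ξ):
  E: 1068 − 1(250.1) = 817.9
  D: 899.8 − 2(250.1) = 399.5
  F: 0 + 1(250.1) = 250.1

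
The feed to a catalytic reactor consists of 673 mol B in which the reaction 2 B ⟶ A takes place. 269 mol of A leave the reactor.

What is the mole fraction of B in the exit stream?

0.334

For A: n = n₀ + 1ξ → 269 = 0 + 1ξ, giving ξ = 269 mol.
Outlet amounts (n = n₀ + ν ξ):
  B: 673 − 2(269) = 135
  A: 0 + 1(269) = 269
Total out = 404 mol; y_B = 135 / 404 = 0.3342.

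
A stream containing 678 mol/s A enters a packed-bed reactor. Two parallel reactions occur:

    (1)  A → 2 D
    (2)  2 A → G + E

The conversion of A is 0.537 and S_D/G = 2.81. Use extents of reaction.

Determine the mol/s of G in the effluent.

Conversion of A: A consumed = 0.537 × 678 = 364.1 mol/s = 1ξ₁ + 2ξ₂.
Selectivity: 2ξ₁ / (1ξ₂) = 2.81 → ξ₁ = 1.405 ξ₂.
Substitute: (1·1.405 + 2) ξ₂ = 364.1 → ξ₂ = 106.9 mol/s, ξ₁ = 150.2 mol/s.
Outlet amounts (n = n₀ + Σ ν·ξ):
  A: 678 − 1(150.2) − 2(106.9) = 313.9
  D: 0 + 2(150.2) = 300.5
  G: 0 + 1(106.9) = 106.9
  E: 0 + 1(106.9) = 106.9

107 mol/s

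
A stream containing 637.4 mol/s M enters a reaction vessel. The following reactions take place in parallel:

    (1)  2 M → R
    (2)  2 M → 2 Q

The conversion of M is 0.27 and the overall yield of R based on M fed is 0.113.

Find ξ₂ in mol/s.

ξ₂ = 14 mol/s

Yield of R: 1ξ₁ / 637.4 = 0.113 → ξ₁ = 72.03 mol/s.
Conversion of M: 2ξ₁ + 2ξ₂ = 0.27 × 637.4 = 172.1 → ξ₂ = 14.02 mol/s.
Outlet amounts (n = n₀ + Σ ν·ξ):
  M: 637.4 − 2(72.03) − 2(14.02) = 465.3
  R: 0 + 1(72.03) = 72.03
  Q: 0 + 2(14.02) = 28.05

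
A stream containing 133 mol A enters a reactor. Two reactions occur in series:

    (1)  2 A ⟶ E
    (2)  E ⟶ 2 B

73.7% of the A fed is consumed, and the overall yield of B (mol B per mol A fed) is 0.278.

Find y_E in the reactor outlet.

Conversion of A: A consumed = 2ξ₁ = 0.737 × 133 → ξ₁ = 49.01 mol.
Yield of B: 2ξ₂ / 133 = 0.278 → ξ₂ = 18.49 mol.
Outlet amounts (n = n₀ + Σ ν·ξ):
  A: 133 − 2(49.01) = 34.98
  E: 0 + 1(49.01) − 1(18.49) = 30.52
  B: 0 + 2(18.49) = 36.97
Total out = 102.5 mol; y_E = 30.52 / 102.5 = 0.2979.

0.298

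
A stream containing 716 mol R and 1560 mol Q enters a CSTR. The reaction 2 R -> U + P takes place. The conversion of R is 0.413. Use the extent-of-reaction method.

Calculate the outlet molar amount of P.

R reacted = 0.413 × 716 = 295.7 mol; ν_R = −2, so ξ = 295.7/2 = 147.9 mol.
Outlet amounts (n = n₀ + ν ξ):
  R: 716 − 2(147.9) = 420.3
  U: 0 + 1(147.9) = 147.9
  P: 0 + 1(147.9) = 147.9
  Q: 1560 (inert)

148 mol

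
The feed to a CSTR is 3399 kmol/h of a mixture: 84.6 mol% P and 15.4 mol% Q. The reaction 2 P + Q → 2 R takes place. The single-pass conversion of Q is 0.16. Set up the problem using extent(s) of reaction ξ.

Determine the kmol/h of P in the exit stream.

Q reacted = 0.16 × 523.4 = 83.75 kmol/h; ν_Q = −1, so ξ = 83.75/1 = 83.75 kmol/h.
Outlet amounts (n = n₀ + ν ξ):
  P: 2876 − 2(83.75) = 2708
  Q: 523.4 − 1(83.75) = 439.7
  R: 0 + 2(83.75) = 167.5

2710 kmol/h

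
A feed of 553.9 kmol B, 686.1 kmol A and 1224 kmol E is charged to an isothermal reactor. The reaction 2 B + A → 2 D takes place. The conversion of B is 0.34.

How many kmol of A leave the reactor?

592 kmol

B reacted = 0.34 × 553.9 = 188.3 kmol; ν_B = −2, so ξ = 188.3/2 = 94.16 kmol.
Outlet amounts (n = n₀ + ν ξ):
  B: 553.9 − 2(94.16) = 365.6
  A: 686.1 − 1(94.16) = 591.9
  D: 0 + 2(94.16) = 188.3
  E: 1224 (inert)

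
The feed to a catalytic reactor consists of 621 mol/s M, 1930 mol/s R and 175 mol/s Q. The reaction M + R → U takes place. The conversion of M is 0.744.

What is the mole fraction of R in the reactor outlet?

M reacted = 0.744 × 621 = 462 mol/s; ν_M = −1, so ξ = 462/1 = 462 mol/s.
Outlet amounts (n = n₀ + ν ξ):
  M: 621 − 1(462) = 159
  R: 1930 − 1(462) = 1468
  U: 0 + 1(462) = 462
  Q: 175 (inert)
Total out = 2264 mol/s; y_R = 1468 / 2264 = 0.6484.

0.648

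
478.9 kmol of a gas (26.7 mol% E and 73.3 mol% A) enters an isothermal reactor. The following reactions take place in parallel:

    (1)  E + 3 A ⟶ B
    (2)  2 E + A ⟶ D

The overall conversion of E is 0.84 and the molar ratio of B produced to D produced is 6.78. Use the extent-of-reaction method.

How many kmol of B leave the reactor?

82.9 kmol

Conversion of E: E consumed = 0.84 × 127.9 = 107.4 kmol = 1ξ₁ + 2ξ₂.
Selectivity: 1ξ₁ / (1ξ₂) = 6.78 → ξ₁ = 6.78 ξ₂.
Substitute: (1·6.78 + 2) ξ₂ = 107.4 → ξ₂ = 12.23 kmol, ξ₁ = 82.94 kmol.
Outlet amounts (n = n₀ + Σ ν·ξ):
  E: 127.9 − 1(82.94) − 2(12.23) = 20.46
  A: 351 − 3(82.94) − 1(12.23) = 89.98
  B: 0 + 1(82.94) = 82.94
  D: 0 + 1(12.23) = 12.23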